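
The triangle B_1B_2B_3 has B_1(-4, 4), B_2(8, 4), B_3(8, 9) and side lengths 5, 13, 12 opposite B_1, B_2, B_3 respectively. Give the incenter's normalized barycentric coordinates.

(1/6, 13/30, 2/5)

The incenter has barycentric coordinates proportional to the opposite side lengths: (5 : 13 : 12).
Normalizing by 5+13+12 = 30 gives (1/6, 13/30, 2/5).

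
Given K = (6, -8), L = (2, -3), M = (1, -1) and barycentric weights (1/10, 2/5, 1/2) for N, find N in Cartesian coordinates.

(19/10, -5/2)

N = (1/10)·K + (2/5)·L + (1/2)·M.
x-coordinate: (1/10)·6 + (2/5)·2 + (1/2)·1 = 19/10.
y-coordinate: (1/10)·(-8) + (2/5)·(-3) + (1/2)·(-1) = -5/2.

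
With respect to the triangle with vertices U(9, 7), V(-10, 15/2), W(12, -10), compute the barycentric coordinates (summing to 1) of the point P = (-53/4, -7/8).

Signed area of the reference triangle: [UVW] = ½·(9·(15/2−(-10)) + (-10)·(-10−7) + 12·(7−(15/2))) = ½·(315/2 + 170 − 6) = 643/4.
[PVW] = ½·((-53/4)·(15/2−(-10)) + (-10)·(-10−(-7/8)) + 12·(-7/8−(15/2))) = ½·(-1855/8 + 365/4 − 201/2) = -1929/16, so the U-coordinate is (-1929/16)/(643/4) = -3/4.
[UPW] = ½·(9·(-7/8−(-10)) + (-53/4)·(-10−7) + 12·(7−(-7/8))) = ½·(657/8 + 901/4 + 189/2) = 3215/16, so the V-coordinate is 5/4.
[UVP] = ½·(9·(15/2−(-7/8)) + (-10)·(-7/8−7) + (-53/4)·(7−(15/2))) = ½·(603/8 + 315/4 + 53/8) = 643/8, so the W-coordinate is 1/2.
Check: -3/4 + 5/4 + 1/2 = 1.

(-3/4, 5/4, 1/2)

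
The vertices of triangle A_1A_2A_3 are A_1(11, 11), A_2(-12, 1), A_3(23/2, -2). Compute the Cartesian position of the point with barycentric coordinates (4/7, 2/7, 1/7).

P = (4/7)·A_1 + (2/7)·A_2 + (1/7)·A_3.
x-coordinate: (4/7)·11 + (2/7)·(-12) + (1/7)·(23/2) = 9/2.
y-coordinate: (4/7)·11 + (2/7)·1 + (1/7)·(-2) = 44/7.

(9/2, 44/7)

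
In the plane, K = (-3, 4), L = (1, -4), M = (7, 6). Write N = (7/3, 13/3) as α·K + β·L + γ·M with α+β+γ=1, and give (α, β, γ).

(5/12, 1/12, 1/2)

Signed area of the reference triangle: [KLM] = ½·((-3)·(-4−6) + 1·(6−4) + 7·(4−(-4))) = ½·(30 + 2 + 56) = 44.
[NLM] = ½·((7/3)·(-4−6) + 1·(6−(13/3)) + 7·(13/3−(-4))) = ½·(-70/3 + 5/3 + 175/3) = 55/3, so the K-coordinate is (55/3)/44 = 5/12.
[KNM] = ½·((-3)·(13/3−6) + (7/3)·(6−4) + 7·(4−(13/3))) = ½·(5 + 14/3 − 7/3) = 11/3, so the L-coordinate is 1/12.
[KLN] = ½·((-3)·(-4−(13/3)) + 1·(13/3−4) + (7/3)·(4−(-4))) = ½·(25 + 1/3 + 56/3) = 22, so the M-coordinate is 1/2.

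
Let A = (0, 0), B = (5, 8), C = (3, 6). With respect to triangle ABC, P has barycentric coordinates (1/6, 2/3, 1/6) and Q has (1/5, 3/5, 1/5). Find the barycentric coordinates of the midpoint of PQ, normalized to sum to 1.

Since both coordinate triples sum to 1, the midpoint's barycentrics are the componentwise average.
(1/6+1/5)/2 = 11/60; similarly 19/30 and 11/60.

(11/60, 19/30, 11/60)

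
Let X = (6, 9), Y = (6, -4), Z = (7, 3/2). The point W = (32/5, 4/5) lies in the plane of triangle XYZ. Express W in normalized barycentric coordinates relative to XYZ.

(1/5, 2/5, 2/5)

Signed area of the reference triangle: [XYZ] = ½·(6·(-4−(3/2)) + 6·(3/2−9) + 7·(9−(-4))) = ½·(-33 − 45 + 91) = 13/2.
[WYZ] = ½·((32/5)·(-4−(3/2)) + 6·(3/2−(4/5)) + 7·(4/5−(-4))) = ½·(-176/5 + 21/5 + 168/5) = 13/10, so the X-coordinate is (13/10)/(13/2) = 1/5.
[XWZ] = ½·(6·(4/5−(3/2)) + (32/5)·(3/2−9) + 7·(9−(4/5))) = ½·(-21/5 − 48 + 287/5) = 13/5, so the Y-coordinate is 2/5.
[XYW] = ½·(6·(-4−(4/5)) + 6·(4/5−9) + (32/5)·(9−(-4))) = ½·(-144/5 − 246/5 + 416/5) = 13/5, so the Z-coordinate is 2/5.
Check: 1/5 + 2/5 + 2/5 = 1.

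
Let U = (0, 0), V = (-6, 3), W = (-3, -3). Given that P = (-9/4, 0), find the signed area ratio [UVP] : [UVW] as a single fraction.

[UVW] = ½·(0·(3−(-3)) + (-6)·(-3−0) + (-3)·(0−3)) = ½·(0 + 18 + 9) = 27/2.
[UVP] = ½·(0·(3−0) + (-6)·(0−0) + (-9/4)·(0−3)) = ½·(0 + 0 + 27/4) = 27/8, so the ratio is (27/8)/(27/2) = 1/4.

1/4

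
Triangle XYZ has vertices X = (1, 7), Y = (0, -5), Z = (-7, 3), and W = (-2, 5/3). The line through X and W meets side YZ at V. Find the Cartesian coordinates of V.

Barycentric coordinates of W with respect to XYZ: (1/3, 1/3, 1/3).
On side YZ the X-coordinate is zero; dropping W's X-weight 1/3 and renormalizing the remaining 1/3 : 1/3 gives weights 1/2, 1/2 on Y, Z.
V = (1/2)·(0, -5) + (1/2)·(-7, 3) = (-7/2, -1).

(-7/2, -1)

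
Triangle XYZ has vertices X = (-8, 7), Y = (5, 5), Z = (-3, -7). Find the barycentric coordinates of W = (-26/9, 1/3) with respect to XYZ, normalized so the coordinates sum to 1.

(1/3, 2/9, 4/9)

Signed area of the reference triangle: [XYZ] = ½·((-8)·(5−(-7)) + 5·(-7−7) + (-3)·(7−5)) = ½·(-96 − 70 − 6) = -86.
[WYZ] = ½·((-26/9)·(5−(-7)) + 5·(-7−(1/3)) + (-3)·(1/3−5)) = ½·(-104/3 − 110/3 + 14) = -86/3, so the X-coordinate is (-86/3)/(-86) = 1/3.
[XWZ] = ½·((-8)·(1/3−(-7)) + (-26/9)·(-7−7) + (-3)·(7−(1/3))) = ½·(-176/3 + 364/9 − 20) = -172/9, so the Y-coordinate is 2/9.
[XYW] = ½·((-8)·(5−(1/3)) + 5·(1/3−7) + (-26/9)·(7−5)) = ½·(-112/3 − 100/3 − 52/9) = -344/9, so the Z-coordinate is 4/9.
Check: 1/3 + 2/9 + 4/9 = 1.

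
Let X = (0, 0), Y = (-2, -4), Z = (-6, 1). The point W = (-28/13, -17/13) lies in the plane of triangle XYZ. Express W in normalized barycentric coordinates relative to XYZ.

Signed area of the reference triangle: [XYZ] = ½·(0·(-4−1) + (-2)·(1−0) + (-6)·(0−(-4))) = ½·(0 − 2 − 24) = -13.
[WYZ] = ½·((-28/13)·(-4−1) + (-2)·(1−(-17/13)) + (-6)·(-17/13−(-4))) = ½·(140/13 − 60/13 − 210/13) = -5, so the X-coordinate is (-5)/(-13) = 5/13.
[XWZ] = ½·(0·(-17/13−1) + (-28/13)·(1−0) + (-6)·(0−(-17/13))) = ½·(0 − 28/13 − 102/13) = -5, so the Y-coordinate is 5/13.
[XYW] = ½·(0·(-4−(-17/13)) + (-2)·(-17/13−0) + (-28/13)·(0−(-4))) = ½·(0 + 34/13 − 112/13) = -3, so the Z-coordinate is 3/13.
Check: 5/13 + 5/13 + 3/13 = 1.

(5/13, 5/13, 3/13)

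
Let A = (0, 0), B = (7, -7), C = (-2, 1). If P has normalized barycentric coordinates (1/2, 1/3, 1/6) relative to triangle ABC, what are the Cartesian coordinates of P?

(2, -13/6)

P = (1/2)·A + (1/3)·B + (1/6)·C.
x-coordinate: (1/2)·0 + (1/3)·7 + (1/6)·(-2) = 2.
y-coordinate: (1/2)·0 + (1/3)·(-7) + (1/6)·1 = -13/6.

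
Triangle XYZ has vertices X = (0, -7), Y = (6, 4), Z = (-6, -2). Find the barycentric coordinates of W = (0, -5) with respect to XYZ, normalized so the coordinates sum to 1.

(3/4, 1/8, 1/8)

Signed area of the reference triangle: [XYZ] = ½·(0·(4−(-2)) + 6·(-2−(-7)) + (-6)·(-7−4)) = ½·(0 + 30 + 66) = 48.
[WYZ] = ½·(0·(4−(-2)) + 6·(-2−(-5)) + (-6)·(-5−4)) = ½·(0 + 18 + 54) = 36, so the X-coordinate is 36/48 = 3/4.
[XWZ] = ½·(0·(-5−(-2)) + 0·(-2−(-7)) + (-6)·(-7−(-5))) = ½·(0 + 0 + 12) = 6, so the Y-coordinate is 1/8.
[XYW] = ½·(0·(4−(-5)) + 6·(-5−(-7)) + 0·(-7−4)) = ½·(0 + 12 + 0) = 6, so the Z-coordinate is 1/8.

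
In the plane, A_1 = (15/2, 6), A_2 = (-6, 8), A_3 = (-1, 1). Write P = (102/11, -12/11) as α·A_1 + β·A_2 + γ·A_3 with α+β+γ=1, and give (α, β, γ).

(8/11, -9/11, 12/11)

Signed area of the reference triangle: [A_1A_2A_3] = ½·((15/2)·(8−1) + (-6)·(1−6) + (-1)·(6−8)) = ½·(105/2 + 30 + 2) = 169/4.
[PA_2A_3] = ½·((102/11)·(8−1) + (-6)·(1−(-12/11)) + (-1)·(-12/11−8)) = ½·(714/11 − 138/11 + 100/11) = 338/11, so the A_1-coordinate is (338/11)/(169/4) = 8/11.
[A_1PA_3] = ½·((15/2)·(-12/11−1) + (102/11)·(1−6) + (-1)·(6−(-12/11))) = ½·(-345/22 − 510/11 − 78/11) = -1521/44, so the A_2-coordinate is -9/11.
[A_1A_2P] = ½·((15/2)·(8−(-12/11)) + (-6)·(-12/11−6) + (102/11)·(6−8)) = ½·(750/11 + 468/11 − 204/11) = 507/11, so the A_3-coordinate is 12/11.
Check: 8/11 − 9/11 + 12/11 = 1.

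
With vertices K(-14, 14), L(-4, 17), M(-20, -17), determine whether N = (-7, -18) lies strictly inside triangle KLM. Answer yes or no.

no

Barycentric coordinates of N: (-229/146, 409/292, 341/292).
The three coordinates are negative, positive, positive; a point is interior exactly when all three are positive.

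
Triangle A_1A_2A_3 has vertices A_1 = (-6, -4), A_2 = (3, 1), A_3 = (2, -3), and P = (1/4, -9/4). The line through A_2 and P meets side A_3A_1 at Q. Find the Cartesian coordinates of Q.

(-2/3, -10/3)

Barycentric coordinates of P with respect to A_1A_2A_3: (1/4, 1/4, 1/2).
On side A_3A_1 the A_2-coordinate is zero; dropping P's A_2-weight 1/4 and renormalizing the remaining 1/2 : 1/4 gives weights 2/3, 1/3 on A_3, A_1.
Q = (2/3)·(2, -3) + (1/3)·(-6, -4) = (-2/3, -10/3).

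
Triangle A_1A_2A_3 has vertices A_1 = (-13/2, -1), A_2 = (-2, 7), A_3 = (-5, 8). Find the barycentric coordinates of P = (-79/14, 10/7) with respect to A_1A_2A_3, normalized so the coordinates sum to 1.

(5/7, 1/7, 1/7)

Signed area of the reference triangle: [A_1A_2A_3] = ½·((-13/2)·(7−8) + (-2)·(8−(-1)) + (-5)·(-1−7)) = ½·(13/2 − 18 + 40) = 57/4.
[PA_2A_3] = ½·((-79/14)·(7−8) + (-2)·(8−(10/7)) + (-5)·(10/7−7)) = ½·(79/14 − 92/7 + 195/7) = 285/28, so the A_1-coordinate is (285/28)/(57/4) = 5/7.
[A_1PA_3] = ½·((-13/2)·(10/7−8) + (-79/14)·(8−(-1)) + (-5)·(-1−(10/7))) = ½·(299/7 − 711/14 + 85/7) = 57/28, so the A_2-coordinate is 1/7.
[A_1A_2P] = ½·((-13/2)·(7−(10/7)) + (-2)·(10/7−(-1)) + (-79/14)·(-1−7)) = ½·(-507/14 − 34/7 + 316/7) = 57/28, so the A_3-coordinate is 1/7.
Check: 5/7 + 1/7 + 1/7 = 1.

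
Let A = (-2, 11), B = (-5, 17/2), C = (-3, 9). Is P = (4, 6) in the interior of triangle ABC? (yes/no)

no

Barycentric coordinates of P: (-19/7, -34/7, 60/7).
The three coordinates are negative, negative, positive; a point is interior exactly when all three are positive.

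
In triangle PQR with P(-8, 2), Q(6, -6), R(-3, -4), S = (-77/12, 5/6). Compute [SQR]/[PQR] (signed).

[PQR] = ½·((-8)·(-6−(-4)) + 6·(-4−2) + (-3)·(2−(-6))) = ½·(16 − 36 − 24) = -22.
[SQR] = ½·((-77/12)·(-6−(-4)) + 6·(-4−(5/6)) + (-3)·(5/6−(-6))) = ½·(77/6 − 29 − 41/2) = -55/3, so the ratio is (-55/3)/(-22) = 5/6.

5/6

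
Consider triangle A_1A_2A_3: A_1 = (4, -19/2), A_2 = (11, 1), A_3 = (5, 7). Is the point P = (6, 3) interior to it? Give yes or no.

Barycentric coordinates of P: (6/35, 41/210, 19/30).
The three coordinates are positive, positive, positive; a point is interior exactly when all three are positive.

yes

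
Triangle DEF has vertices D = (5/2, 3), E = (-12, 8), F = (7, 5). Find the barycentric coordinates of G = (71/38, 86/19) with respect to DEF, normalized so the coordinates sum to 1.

(9/19, 3/19, 7/19)

Signed area of the reference triangle: [DEF] = ½·((5/2)·(8−5) + (-12)·(5−3) + 7·(3−8)) = ½·(15/2 − 24 − 35) = -103/4.
[GEF] = ½·((71/38)·(8−5) + (-12)·(5−(86/19)) + 7·(86/19−8)) = ½·(213/38 − 108/19 − 462/19) = -927/76, so the D-coordinate is (-927/76)/(-103/4) = 9/19.
[DGF] = ½·((5/2)·(86/19−5) + (71/38)·(5−3) + 7·(3−(86/19))) = ½·(-45/38 + 71/19 − 203/19) = -309/76, so the E-coordinate is 3/19.
[DEG] = ½·((5/2)·(8−(86/19)) + (-12)·(86/19−3) + (71/38)·(3−8)) = ½·(165/19 − 348/19 − 355/38) = -721/76, so the F-coordinate is 7/19.
Check: 9/19 + 3/19 + 7/19 = 1.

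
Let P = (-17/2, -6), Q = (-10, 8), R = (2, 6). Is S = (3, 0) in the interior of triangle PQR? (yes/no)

no

Barycentric coordinates of S: (14/33, -5/11, 34/33).
The three coordinates are positive, negative, positive; a point is interior exactly when all three are positive.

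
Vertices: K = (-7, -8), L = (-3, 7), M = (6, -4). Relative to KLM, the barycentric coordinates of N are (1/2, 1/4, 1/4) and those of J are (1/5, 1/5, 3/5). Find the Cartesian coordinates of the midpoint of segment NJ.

(-23/40, -117/40)

Barycentric coordinates of the midpoint are the average: (7/20, 9/40, 17/40).
Converting: (7/20)·K + (9/40)·L + (17/40)·M = (-23/40, -117/40).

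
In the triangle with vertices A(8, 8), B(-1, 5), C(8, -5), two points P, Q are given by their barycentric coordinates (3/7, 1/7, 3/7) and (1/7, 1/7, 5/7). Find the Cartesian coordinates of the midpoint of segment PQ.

(47/7, 1/7)

Barycentric coordinates of the midpoint are the average: (2/7, 1/7, 4/7).
Converting: (2/7)·A + (1/7)·B + (4/7)·C = (47/7, 1/7).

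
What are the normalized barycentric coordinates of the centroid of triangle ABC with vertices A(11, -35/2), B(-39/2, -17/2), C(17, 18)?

The centroid is the average of the vertices, so each weight is 1/3.

(1/3, 1/3, 1/3)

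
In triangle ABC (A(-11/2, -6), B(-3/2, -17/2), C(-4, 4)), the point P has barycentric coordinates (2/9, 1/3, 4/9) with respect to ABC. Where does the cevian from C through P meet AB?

Line CP meets AB where the C-coordinate vanishes; zeroing P's C-weight and renormalizing leaves A, B-weights 2/9 : 1/3 → (2/5, 3/5).
So Q = (2/5)·A + (3/5)·B = (-31/10, -15/2).

(-31/10, -15/2)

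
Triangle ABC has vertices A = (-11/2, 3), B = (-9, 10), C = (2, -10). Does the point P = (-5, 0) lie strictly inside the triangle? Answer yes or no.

no

Barycentric coordinates of P: (30/7, -16/7, -1).
The three coordinates are positive, negative, negative; a point is interior exactly when all three are positive.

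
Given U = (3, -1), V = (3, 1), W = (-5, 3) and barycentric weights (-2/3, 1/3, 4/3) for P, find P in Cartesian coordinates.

P = (-2/3)·U + (1/3)·V + (4/3)·W.
x-coordinate: (-2/3)·3 + (1/3)·3 + (4/3)·(-5) = -23/3.
y-coordinate: (-2/3)·(-1) + (1/3)·1 + (4/3)·3 = 5.

(-23/3, 5)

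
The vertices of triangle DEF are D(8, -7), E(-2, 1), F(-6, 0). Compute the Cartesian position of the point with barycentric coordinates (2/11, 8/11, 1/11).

(-6/11, -6/11)

G = (2/11)·D + (8/11)·E + (1/11)·F.
x-coordinate: (2/11)·8 + (8/11)·(-2) + (1/11)·(-6) = -6/11.
y-coordinate: (2/11)·(-7) + (8/11)·1 + (1/11)·0 = -6/11.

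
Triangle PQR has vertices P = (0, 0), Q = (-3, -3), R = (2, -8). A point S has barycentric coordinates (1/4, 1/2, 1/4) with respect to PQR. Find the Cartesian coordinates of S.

(-1, -7/2)

S = (1/4)·P + (1/2)·Q + (1/4)·R.
x-coordinate: (1/4)·0 + (1/2)·(-3) + (1/4)·2 = -1.
y-coordinate: (1/4)·0 + (1/2)·(-3) + (1/4)·(-8) = -7/2.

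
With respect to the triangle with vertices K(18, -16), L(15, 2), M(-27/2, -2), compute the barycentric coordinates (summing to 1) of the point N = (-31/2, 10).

(-2/3, 2/3, 1)

Signed area of the reference triangle: [KLM] = ½·(18·(2−(-2)) + 15·(-2−(-16)) + (-27/2)·(-16−2)) = ½·(72 + 210 + 243) = 525/2.
[NLM] = ½·((-31/2)·(2−(-2)) + 15·(-2−10) + (-27/2)·(10−2)) = ½·(-62 − 180 − 108) = -175, so the K-coordinate is (-175)/(525/2) = -2/3.
[KNM] = ½·(18·(10−(-2)) + (-31/2)·(-2−(-16)) + (-27/2)·(-16−10)) = ½·(216 − 217 + 351) = 175, so the L-coordinate is 2/3.
[KLN] = ½·(18·(2−10) + 15·(10−(-16)) + (-31/2)·(-16−2)) = ½·(-144 + 390 + 279) = 525/2, so the M-coordinate is 1.
Check: -2/3 + 2/3 + 1 = 1.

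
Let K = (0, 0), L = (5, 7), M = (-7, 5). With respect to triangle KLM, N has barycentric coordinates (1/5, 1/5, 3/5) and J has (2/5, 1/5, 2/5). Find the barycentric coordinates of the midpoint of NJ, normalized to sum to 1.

(3/10, 1/5, 1/2)

Since both coordinate triples sum to 1, the midpoint's barycentrics are the componentwise average.
(1/5+2/5)/2 = 3/10; similarly 1/5 and 1/2.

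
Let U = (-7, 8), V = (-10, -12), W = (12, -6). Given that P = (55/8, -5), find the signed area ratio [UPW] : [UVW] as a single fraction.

1/8

[UVW] = ½·((-7)·(-12−(-6)) + (-10)·(-6−8) + 12·(8−(-12))) = ½·(42 + 140 + 240) = 211.
[UPW] = ½·((-7)·(-5−(-6)) + (55/8)·(-6−8) + 12·(8−(-5))) = ½·(-7 − 385/4 + 156) = 211/8, so the ratio is (211/8)/211 = 1/8.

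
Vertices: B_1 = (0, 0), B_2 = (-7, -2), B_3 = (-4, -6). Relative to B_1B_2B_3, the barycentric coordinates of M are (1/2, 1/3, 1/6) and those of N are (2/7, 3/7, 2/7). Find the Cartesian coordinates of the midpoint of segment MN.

Barycentric coordinates of the midpoint are the average: (11/28, 8/21, 19/84).
Converting: (11/28)·B_1 + (8/21)·B_2 + (19/84)·B_3 = (-25/7, -89/42).

(-25/7, -89/42)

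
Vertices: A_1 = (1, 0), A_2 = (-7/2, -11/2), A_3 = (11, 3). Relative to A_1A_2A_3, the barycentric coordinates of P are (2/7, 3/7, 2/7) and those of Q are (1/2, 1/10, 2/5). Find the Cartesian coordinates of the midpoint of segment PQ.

Barycentric coordinates of the midpoint are the average: (11/28, 37/140, 12/35).
Converting: (11/28)·A_1 + (37/140)·A_2 + (12/35)·A_3 = (907/280, -17/40).

(907/280, -17/40)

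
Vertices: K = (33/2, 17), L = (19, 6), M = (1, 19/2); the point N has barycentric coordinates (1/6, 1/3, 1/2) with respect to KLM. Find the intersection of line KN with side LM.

Line KN meets LM where the K-coordinate vanishes; zeroing N's K-weight and renormalizing leaves L, M-weights 1/3 : 1/2 → (2/5, 3/5).
So J = (2/5)·L + (3/5)·M = (41/5, 81/10).

(41/5, 81/10)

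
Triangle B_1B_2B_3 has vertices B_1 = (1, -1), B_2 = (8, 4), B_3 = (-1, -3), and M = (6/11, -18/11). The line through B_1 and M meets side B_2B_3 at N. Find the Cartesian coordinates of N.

Barycentric coordinates of M with respect to B_1B_2B_3: (4/11, 1/11, 6/11).
On side B_2B_3 the B_1-coordinate is zero; dropping M's B_1-weight 4/11 and renormalizing the remaining 1/11 : 6/11 gives weights 1/7, 6/7 on B_2, B_3.
N = (1/7)·(8, 4) + (6/7)·(-1, -3) = (2/7, -2).

(2/7, -2)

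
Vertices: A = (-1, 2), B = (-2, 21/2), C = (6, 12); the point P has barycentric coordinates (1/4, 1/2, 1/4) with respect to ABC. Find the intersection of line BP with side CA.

Line BP meets CA where the B-coordinate vanishes; zeroing P's B-weight and renormalizing leaves C, A-weights 1/4 : 1/4 → (1/2, 1/2).
So Q = (1/2)·C + (1/2)·A = (5/2, 7).

(5/2, 7)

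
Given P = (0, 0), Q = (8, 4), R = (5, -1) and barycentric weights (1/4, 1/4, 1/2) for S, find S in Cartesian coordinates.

S = (1/4)·P + (1/4)·Q + (1/2)·R.
x-coordinate: (1/4)·0 + (1/4)·8 + (1/2)·5 = 9/2.
y-coordinate: (1/4)·0 + (1/4)·4 + (1/2)·(-1) = 1/2.

(9/2, 1/2)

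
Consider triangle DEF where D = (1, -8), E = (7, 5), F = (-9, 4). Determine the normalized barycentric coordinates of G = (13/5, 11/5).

Signed area of the reference triangle: [DEF] = ½·(1·(5−4) + 7·(4−(-8)) + (-9)·(-8−5)) = ½·(1 + 84 + 117) = 101.
[GEF] = ½·((13/5)·(5−4) + 7·(4−(11/5)) + (-9)·(11/5−5)) = ½·(13/5 + 63/5 + 126/5) = 101/5, so the D-coordinate is (101/5)/101 = 1/5.
[DGF] = ½·(1·(11/5−4) + (13/5)·(4−(-8)) + (-9)·(-8−(11/5))) = ½·(-9/5 + 156/5 + 459/5) = 303/5, so the E-coordinate is 3/5.
[DEG] = ½·(1·(5−(11/5)) + 7·(11/5−(-8)) + (13/5)·(-8−5)) = ½·(14/5 + 357/5 − 169/5) = 101/5, so the F-coordinate is 1/5.
Check: 1/5 + 3/5 + 1/5 = 1.

(1/5, 3/5, 1/5)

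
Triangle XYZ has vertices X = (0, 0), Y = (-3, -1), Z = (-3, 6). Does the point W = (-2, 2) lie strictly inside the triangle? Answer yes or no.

Barycentric coordinates of W: (1/3, 2/7, 8/21).
The three coordinates are positive, positive, positive; a point is interior exactly when all three are positive.

yes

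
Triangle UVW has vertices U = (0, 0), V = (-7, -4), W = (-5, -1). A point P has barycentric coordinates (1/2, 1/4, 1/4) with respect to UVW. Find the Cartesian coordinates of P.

P = (1/2)·U + (1/4)·V + (1/4)·W.
x-coordinate: (1/2)·0 + (1/4)·(-7) + (1/4)·(-5) = -3.
y-coordinate: (1/2)·0 + (1/4)·(-4) + (1/4)·(-1) = -5/4.

(-3, -5/4)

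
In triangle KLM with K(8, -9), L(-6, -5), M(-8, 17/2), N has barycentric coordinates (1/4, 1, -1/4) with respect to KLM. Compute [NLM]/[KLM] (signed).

1/4

The signed ratio [NLM]/[KLM] equals the barycentric coordinate of N at vertex K, which is 1/4.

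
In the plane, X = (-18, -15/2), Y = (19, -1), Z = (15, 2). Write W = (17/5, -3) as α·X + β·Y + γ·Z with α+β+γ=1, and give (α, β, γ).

Signed area of the reference triangle: [XYZ] = ½·((-18)·(-1−2) + 19·(2−(-15/2)) + 15·(-15/2−(-1))) = ½·(54 + 361/2 − 195/2) = 137/2.
[WYZ] = ½·((17/5)·(-1−2) + 19·(2−(-3)) + 15·(-3−(-1))) = ½·(-51/5 + 95 − 30) = 137/5, so the X-coordinate is (137/5)/(137/2) = 2/5.
[XWZ] = ½·((-18)·(-3−2) + (17/5)·(2−(-15/2)) + 15·(-15/2−(-3))) = ½·(90 + 323/10 − 135/2) = 137/5, so the Y-coordinate is 2/5.
[XYW] = ½·((-18)·(-1−(-3)) + 19·(-3−(-15/2)) + (17/5)·(-15/2−(-1))) = ½·(-36 + 171/2 − 221/10) = 137/10, so the Z-coordinate is 1/5.

(2/5, 2/5, 1/5)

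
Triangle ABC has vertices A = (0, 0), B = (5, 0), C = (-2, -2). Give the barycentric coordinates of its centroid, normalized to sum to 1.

The centroid is the average of the vertices, so each weight is 1/3.

(1/3, 1/3, 1/3)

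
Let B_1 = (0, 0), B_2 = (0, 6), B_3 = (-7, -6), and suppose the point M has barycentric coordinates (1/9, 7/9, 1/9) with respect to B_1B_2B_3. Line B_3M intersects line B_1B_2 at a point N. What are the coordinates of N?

Line B_3M meets B_1B_2 where the B_3-coordinate vanishes; zeroing M's B_3-weight and renormalizing leaves B_1, B_2-weights 1/9 : 7/9 → (1/8, 7/8).
So N = (1/8)·B_1 + (7/8)·B_2 = (0, 21/4).

(0, 21/4)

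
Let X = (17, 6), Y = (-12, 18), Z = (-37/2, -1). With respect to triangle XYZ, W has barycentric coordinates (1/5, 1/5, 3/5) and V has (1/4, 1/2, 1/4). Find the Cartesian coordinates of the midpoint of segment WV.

(-659/80, 289/40)

Barycentric coordinates of the midpoint are the average: (9/40, 7/20, 17/40).
Converting: (9/40)·X + (7/20)·Y + (17/40)·Z = (-659/80, 289/40).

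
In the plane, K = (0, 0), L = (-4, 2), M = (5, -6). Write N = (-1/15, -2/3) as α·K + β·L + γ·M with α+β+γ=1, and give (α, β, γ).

(8/15, 4/15, 1/5)

Signed area of the reference triangle: [KLM] = ½·(0·(2−(-6)) + (-4)·(-6−0) + 5·(0−2)) = ½·(0 + 24 − 10) = 7.
[NLM] = ½·((-1/15)·(2−(-6)) + (-4)·(-6−(-2/3)) + 5·(-2/3−2)) = ½·(-8/15 + 64/3 − 40/3) = 56/15, so the K-coordinate is (56/15)/7 = 8/15.
[KNM] = ½·(0·(-2/3−(-6)) + (-1/15)·(-6−0) + 5·(0−(-2/3))) = ½·(0 + 2/5 + 10/3) = 28/15, so the L-coordinate is 4/15.
[KLN] = ½·(0·(2−(-2/3)) + (-4)·(-2/3−0) + (-1/15)·(0−2)) = ½·(0 + 8/3 + 2/15) = 7/5, so the M-coordinate is 1/5.
Check: 8/15 + 4/15 + 1/5 = 1.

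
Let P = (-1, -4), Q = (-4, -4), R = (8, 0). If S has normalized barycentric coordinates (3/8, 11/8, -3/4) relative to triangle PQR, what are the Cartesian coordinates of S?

S = (3/8)·P + (11/8)·Q + (-3/4)·R.
x-coordinate: (3/8)·(-1) + (11/8)·(-4) + (-3/4)·8 = -95/8.
y-coordinate: (3/8)·(-4) + (11/8)·(-4) + (-3/4)·0 = -7.

(-95/8, -7)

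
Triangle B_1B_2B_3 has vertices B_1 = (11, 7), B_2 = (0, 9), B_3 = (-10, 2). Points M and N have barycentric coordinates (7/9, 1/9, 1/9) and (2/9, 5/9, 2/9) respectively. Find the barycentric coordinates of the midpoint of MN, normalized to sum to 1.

(1/2, 1/3, 1/6)

Since both coordinate triples sum to 1, the midpoint's barycentrics are the componentwise average.
(7/9+2/9)/2 = 1/2; similarly 1/3 and 1/6.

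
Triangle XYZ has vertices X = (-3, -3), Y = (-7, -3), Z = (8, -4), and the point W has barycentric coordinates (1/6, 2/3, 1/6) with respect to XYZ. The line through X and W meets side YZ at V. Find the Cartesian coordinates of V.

Line XW meets YZ where the X-coordinate vanishes; zeroing W's X-weight and renormalizing leaves Y, Z-weights 2/3 : 1/6 → (4/5, 1/5).
So V = (4/5)·Y + (1/5)·Z = (-4, -16/5).

(-4, -16/5)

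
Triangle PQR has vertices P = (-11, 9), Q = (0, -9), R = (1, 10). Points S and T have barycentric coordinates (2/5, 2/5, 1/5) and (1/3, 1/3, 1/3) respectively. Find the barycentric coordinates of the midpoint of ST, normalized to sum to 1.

Since both coordinate triples sum to 1, the midpoint's barycentrics are the componentwise average.
(2/5+1/3)/2 = 11/30; similarly 11/30 and 4/15.

(11/30, 11/30, 4/15)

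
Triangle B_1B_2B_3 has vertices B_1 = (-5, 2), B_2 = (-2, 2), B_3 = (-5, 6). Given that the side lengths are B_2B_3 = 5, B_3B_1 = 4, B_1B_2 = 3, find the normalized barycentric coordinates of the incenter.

(5/12, 1/3, 1/4)

The incenter has barycentric coordinates proportional to the opposite side lengths: (5 : 4 : 3).
Normalizing by 5+4+3 = 12 gives (5/12, 1/3, 1/4).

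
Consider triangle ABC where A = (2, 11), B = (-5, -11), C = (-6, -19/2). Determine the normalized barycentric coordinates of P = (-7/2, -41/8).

Signed area of the reference triangle: [ABC] = ½·(2·(-11−(-19/2)) + (-5)·(-19/2−11) + (-6)·(11−(-11))) = ½·(-3 + 205/2 − 132) = -65/4.
[PBC] = ½·((-7/2)·(-11−(-19/2)) + (-5)·(-19/2−(-41/8)) + (-6)·(-41/8−(-11))) = ½·(21/4 + 175/8 − 141/4) = -65/16, so the A-coordinate is (-65/16)/(-65/4) = 1/4.
[APC] = ½·(2·(-41/8−(-19/2)) + (-7/2)·(-19/2−11) + (-6)·(11−(-41/8))) = ½·(35/4 + 287/4 − 387/4) = -65/8, so the B-coordinate is 1/2.
[ABP] = ½·(2·(-11−(-41/8)) + (-5)·(-41/8−11) + (-7/2)·(11−(-11))) = ½·(-47/4 + 645/8 − 77) = -65/16, so the C-coordinate is 1/4.
Check: 1/4 + 1/2 + 1/4 = 1.

(1/4, 1/2, 1/4)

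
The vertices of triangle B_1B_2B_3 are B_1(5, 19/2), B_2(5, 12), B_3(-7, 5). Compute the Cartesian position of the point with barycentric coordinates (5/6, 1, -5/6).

M = (5/6)·B_1 + 1·B_2 + (-5/6)·B_3.
x-coordinate: (5/6)·5 + 1·5 + (-5/6)·(-7) = 15.
y-coordinate: (5/6)·(19/2) + 1·12 + (-5/6)·5 = 63/4.

(15, 63/4)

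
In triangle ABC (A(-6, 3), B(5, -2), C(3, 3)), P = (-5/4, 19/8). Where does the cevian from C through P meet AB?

(-19/5, 2)

Barycentric coordinates of P with respect to ABC: (1/2, 1/8, 3/8).
On side AB the C-coordinate is zero; dropping P's C-weight 3/8 and renormalizing the remaining 1/2 : 1/8 gives weights 4/5, 1/5 on A, B.
Q = (4/5)·(-6, 3) + (1/5)·(5, -2) = (-19/5, 2).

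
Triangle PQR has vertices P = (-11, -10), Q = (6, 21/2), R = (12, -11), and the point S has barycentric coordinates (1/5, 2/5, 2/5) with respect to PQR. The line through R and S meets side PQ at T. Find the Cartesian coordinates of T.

(1/3, 11/3)

Line RS meets PQ where the R-coordinate vanishes; zeroing S's R-weight and renormalizing leaves P, Q-weights 1/5 : 2/5 → (1/3, 2/3).
So T = (1/3)·P + (2/3)·Q = (1/3, 11/3).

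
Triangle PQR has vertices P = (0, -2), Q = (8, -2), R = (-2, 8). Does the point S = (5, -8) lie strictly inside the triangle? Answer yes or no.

Barycentric coordinates of S: (9/8, 19/40, -3/5).
The three coordinates are positive, positive, negative; a point is interior exactly when all three are positive.

no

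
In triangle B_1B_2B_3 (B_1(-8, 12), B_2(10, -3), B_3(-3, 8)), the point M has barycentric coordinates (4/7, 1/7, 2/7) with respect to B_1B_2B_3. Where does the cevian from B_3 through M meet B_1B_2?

Line B_3M meets B_1B_2 where the B_3-coordinate vanishes; zeroing M's B_3-weight and renormalizing leaves B_1, B_2-weights 4/7 : 1/7 → (4/5, 1/5).
So N = (4/5)·B_1 + (1/5)·B_2 = (-22/5, 9).

(-22/5, 9)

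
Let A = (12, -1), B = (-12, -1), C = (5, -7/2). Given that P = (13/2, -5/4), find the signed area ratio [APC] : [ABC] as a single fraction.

[ABC] = ½·(12·(-1−(-7/2)) + (-12)·(-7/2−(-1)) + 5·(-1−(-1))) = ½·(30 + 30 + 0) = 30.
[APC] = ½·(12·(-5/4−(-7/2)) + (13/2)·(-7/2−(-1)) + 5·(-1−(-5/4))) = ½·(27 − 65/4 + 5/4) = 6, so the ratio is 6/30 = 1/5.

1/5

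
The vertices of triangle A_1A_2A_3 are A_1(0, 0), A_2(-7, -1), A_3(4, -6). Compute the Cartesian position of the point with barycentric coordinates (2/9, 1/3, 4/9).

(-5/9, -3)

P = (2/9)·A_1 + (1/3)·A_2 + (4/9)·A_3.
x-coordinate: (2/9)·0 + (1/3)·(-7) + (4/9)·4 = -5/9.
y-coordinate: (2/9)·0 + (1/3)·(-1) + (4/9)·(-6) = -3.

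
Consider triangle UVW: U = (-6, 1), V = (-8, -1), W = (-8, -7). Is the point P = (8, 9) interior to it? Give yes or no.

Barycentric coordinates of P: (8, -8, 1).
The three coordinates are positive, negative, positive; a point is interior exactly when all three are positive.

no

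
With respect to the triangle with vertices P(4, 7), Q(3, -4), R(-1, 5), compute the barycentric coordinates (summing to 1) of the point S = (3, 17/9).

Signed area of the reference triangle: [PQR] = ½·(4·(-4−5) + 3·(5−7) + (-1)·(7−(-4))) = ½·(-36 − 6 − 11) = -53/2.
[SQR] = ½·(3·(-4−5) + 3·(5−(17/9)) + (-1)·(17/9−(-4))) = ½·(-27 + 28/3 − 53/9) = -106/9, so the P-coordinate is (-106/9)/(-53/2) = 4/9.
[PSR] = ½·(4·(17/9−5) + 3·(5−7) + (-1)·(7−(17/9))) = ½·(-112/9 − 6 − 46/9) = -106/9, so the Q-coordinate is 4/9.
[PQS] = ½·(4·(-4−(17/9)) + 3·(17/9−7) + 3·(7−(-4))) = ½·(-212/9 − 46/3 + 33) = -53/18, so the R-coordinate is 1/9.

(4/9, 4/9, 1/9)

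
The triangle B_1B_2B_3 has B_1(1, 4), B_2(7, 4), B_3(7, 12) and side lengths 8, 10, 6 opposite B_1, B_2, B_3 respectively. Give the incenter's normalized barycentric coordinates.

(1/3, 5/12, 1/4)

The incenter has barycentric coordinates proportional to the opposite side lengths: (8 : 10 : 6).
Normalizing by 8+10+6 = 24 gives (1/3, 5/12, 1/4).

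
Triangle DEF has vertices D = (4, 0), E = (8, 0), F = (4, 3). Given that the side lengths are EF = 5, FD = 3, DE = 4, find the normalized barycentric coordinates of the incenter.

The incenter has barycentric coordinates proportional to the opposite side lengths: (5 : 3 : 4).
Normalizing by 5+3+4 = 12 gives (5/12, 1/4, 1/3).

(5/12, 1/4, 1/3)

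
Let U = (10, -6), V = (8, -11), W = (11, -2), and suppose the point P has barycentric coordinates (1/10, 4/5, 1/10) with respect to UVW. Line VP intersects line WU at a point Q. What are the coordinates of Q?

Line VP meets WU where the V-coordinate vanishes; zeroing P's V-weight and renormalizing leaves W, U-weights 1/10 : 1/10 → (1/2, 1/2).
So Q = (1/2)·W + (1/2)·U = (21/2, -4).

(21/2, -4)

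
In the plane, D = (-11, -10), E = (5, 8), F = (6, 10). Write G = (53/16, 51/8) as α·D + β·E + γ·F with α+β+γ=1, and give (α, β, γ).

Signed area of the reference triangle: [DEF] = ½·((-11)·(8−10) + 5·(10−(-10)) + 6·(-10−8)) = ½·(22 + 100 − 108) = 7.
[GEF] = ½·((53/16)·(8−10) + 5·(10−(51/8)) + 6·(51/8−8)) = ½·(-53/8 + 145/8 − 39/4) = 7/8, so the D-coordinate is (7/8)/7 = 1/8.
[DGF] = ½·((-11)·(51/8−10) + (53/16)·(10−(-10)) + 6·(-10−(51/8))) = ½·(319/8 + 265/4 − 393/4) = 63/16, so the E-coordinate is 9/16.
[DEG] = ½·((-11)·(8−(51/8)) + 5·(51/8−(-10)) + (53/16)·(-10−8)) = ½·(-143/8 + 655/8 − 477/8) = 35/16, so the F-coordinate is 5/16.
Check: 1/8 + 9/16 + 5/16 = 1.

(1/8, 9/16, 5/16)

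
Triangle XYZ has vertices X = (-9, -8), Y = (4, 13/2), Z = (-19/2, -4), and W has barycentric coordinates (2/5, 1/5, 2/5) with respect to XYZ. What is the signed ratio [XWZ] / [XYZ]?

The signed ratio [XWZ]/[XYZ] equals the barycentric coordinate of W at vertex Y, which is 1/5.

1/5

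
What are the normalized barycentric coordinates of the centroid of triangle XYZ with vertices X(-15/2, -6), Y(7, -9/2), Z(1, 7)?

The centroid is the average of the vertices, so each weight is 1/3.

(1/3, 1/3, 1/3)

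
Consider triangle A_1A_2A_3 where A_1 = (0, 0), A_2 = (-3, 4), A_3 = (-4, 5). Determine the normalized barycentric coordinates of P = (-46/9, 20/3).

(-5/9, 10/9, 4/9)

Signed area of the reference triangle: [A_1A_2A_3] = ½·(0·(4−5) + (-3)·(5−0) + (-4)·(0−4)) = ½·(0 − 15 + 16) = 1/2.
[PA_2A_3] = ½·((-46/9)·(4−5) + (-3)·(5−(20/3)) + (-4)·(20/3−4)) = ½·(46/9 + 5 − 32/3) = -5/18, so the A_1-coordinate is (-5/18)/(1/2) = -5/9.
[A_1PA_3] = ½·(0·(20/3−5) + (-46/9)·(5−0) + (-4)·(0−(20/3))) = ½·(0 − 230/9 + 80/3) = 5/9, so the A_2-coordinate is 10/9.
[A_1A_2P] = ½·(0·(4−(20/3)) + (-3)·(20/3−0) + (-46/9)·(0−4)) = ½·(0 − 20 + 184/9) = 2/9, so the A_3-coordinate is 4/9.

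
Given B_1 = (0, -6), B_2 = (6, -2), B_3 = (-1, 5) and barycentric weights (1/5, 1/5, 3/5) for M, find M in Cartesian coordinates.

M = (1/5)·B_1 + (1/5)·B_2 + (3/5)·B_3.
x-coordinate: (1/5)·0 + (1/5)·6 + (3/5)·(-1) = 3/5.
y-coordinate: (1/5)·(-6) + (1/5)·(-2) + (3/5)·5 = 7/5.

(3/5, 7/5)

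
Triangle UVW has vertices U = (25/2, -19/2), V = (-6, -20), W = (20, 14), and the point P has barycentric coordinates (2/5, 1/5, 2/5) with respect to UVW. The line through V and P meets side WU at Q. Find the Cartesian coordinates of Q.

Line VP meets WU where the V-coordinate vanishes; zeroing P's V-weight and renormalizing leaves W, U-weights 2/5 : 2/5 → (1/2, 1/2).
So Q = (1/2)·W + (1/2)·U = (65/4, 9/4).

(65/4, 9/4)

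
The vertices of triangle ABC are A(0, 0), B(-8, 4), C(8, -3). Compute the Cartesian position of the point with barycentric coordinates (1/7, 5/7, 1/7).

P = (1/7)·A + (5/7)·B + (1/7)·C.
x-coordinate: (1/7)·0 + (5/7)·(-8) + (1/7)·8 = -32/7.
y-coordinate: (1/7)·0 + (5/7)·4 + (1/7)·(-3) = 17/7.

(-32/7, 17/7)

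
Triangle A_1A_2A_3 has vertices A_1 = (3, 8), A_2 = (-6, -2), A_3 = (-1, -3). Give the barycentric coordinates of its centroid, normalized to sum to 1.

The centroid is the average of the vertices, so each weight is 1/3.

(1/3, 1/3, 1/3)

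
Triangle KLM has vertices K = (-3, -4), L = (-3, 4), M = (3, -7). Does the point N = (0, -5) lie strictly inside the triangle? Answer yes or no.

yes

Barycentric coordinates of N: (7/16, 1/16, 1/2).
The three coordinates are positive, positive, positive; a point is interior exactly when all three are positive.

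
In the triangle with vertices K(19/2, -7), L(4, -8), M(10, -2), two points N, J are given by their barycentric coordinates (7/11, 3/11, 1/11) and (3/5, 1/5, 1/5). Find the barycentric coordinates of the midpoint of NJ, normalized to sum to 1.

(34/55, 13/55, 8/55)

Since both coordinate triples sum to 1, the midpoint's barycentrics are the componentwise average.
(7/11+3/5)/2 = 34/55; similarly 13/55 and 8/55.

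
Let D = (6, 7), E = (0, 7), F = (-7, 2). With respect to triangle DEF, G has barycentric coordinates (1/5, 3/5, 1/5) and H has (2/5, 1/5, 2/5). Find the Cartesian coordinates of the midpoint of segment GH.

(-3/10, 11/2)

Barycentric coordinates of the midpoint are the average: (3/10, 2/5, 3/10).
Converting: (3/10)·D + (2/5)·E + (3/10)·F = (-3/10, 11/2).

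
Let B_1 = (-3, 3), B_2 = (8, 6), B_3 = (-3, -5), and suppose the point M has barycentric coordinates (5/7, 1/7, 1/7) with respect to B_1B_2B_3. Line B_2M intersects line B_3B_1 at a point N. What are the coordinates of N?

(-3, 5/3)

Line B_2M meets B_3B_1 where the B_2-coordinate vanishes; zeroing M's B_2-weight and renormalizing leaves B_3, B_1-weights 1/7 : 5/7 → (1/6, 5/6).
So N = (1/6)·B_3 + (5/6)·B_1 = (-3, 5/3).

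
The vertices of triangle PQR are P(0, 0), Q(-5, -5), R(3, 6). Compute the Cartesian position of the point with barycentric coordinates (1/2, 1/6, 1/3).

(1/6, 7/6)

S = (1/2)·P + (1/6)·Q + (1/3)·R.
x-coordinate: (1/2)·0 + (1/6)·(-5) + (1/3)·3 = 1/6.
y-coordinate: (1/2)·0 + (1/6)·(-5) + (1/3)·6 = 7/6.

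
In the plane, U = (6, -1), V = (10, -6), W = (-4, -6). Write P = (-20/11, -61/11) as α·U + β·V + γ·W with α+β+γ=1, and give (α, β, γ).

(1/11, 1/11, 9/11)

Signed area of the reference triangle: [UVW] = ½·(6·(-6−(-6)) + 10·(-6−(-1)) + (-4)·(-1−(-6))) = ½·(0 − 50 − 20) = -35.
[PVW] = ½·((-20/11)·(-6−(-6)) + 10·(-6−(-61/11)) + (-4)·(-61/11−(-6))) = ½·(0 − 50/11 − 20/11) = -35/11, so the U-coordinate is (-35/11)/(-35) = 1/11.
[UPW] = ½·(6·(-61/11−(-6)) + (-20/11)·(-6−(-1)) + (-4)·(-1−(-61/11))) = ½·(30/11 + 100/11 − 200/11) = -35/11, so the V-coordinate is 1/11.
[UVP] = ½·(6·(-6−(-61/11)) + 10·(-61/11−(-1)) + (-20/11)·(-1−(-6))) = ½·(-30/11 − 500/11 − 100/11) = -315/11, so the W-coordinate is 9/11.
Check: 1/11 + 1/11 + 9/11 = 1.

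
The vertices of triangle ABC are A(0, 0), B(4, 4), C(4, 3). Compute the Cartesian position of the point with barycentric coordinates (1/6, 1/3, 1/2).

P = (1/6)·A + (1/3)·B + (1/2)·C.
x-coordinate: (1/6)·0 + (1/3)·4 + (1/2)·4 = 10/3.
y-coordinate: (1/6)·0 + (1/3)·4 + (1/2)·3 = 17/6.

(10/3, 17/6)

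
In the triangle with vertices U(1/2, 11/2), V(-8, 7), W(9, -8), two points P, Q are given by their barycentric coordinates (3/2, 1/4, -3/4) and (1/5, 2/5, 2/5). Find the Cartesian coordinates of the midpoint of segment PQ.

(-15/4, 167/20)

Barycentric coordinates of the midpoint are the average: (17/20, 13/40, -7/40).
Converting: (17/20)·U + (13/40)·V + (-7/40)·W = (-15/4, 167/20).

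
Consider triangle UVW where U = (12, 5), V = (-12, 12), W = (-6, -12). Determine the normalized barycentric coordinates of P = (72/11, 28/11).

(8/11, 1/11, 2/11)

Signed area of the reference triangle: [UVW] = ½·(12·(12−(-12)) + (-12)·(-12−5) + (-6)·(5−12)) = ½·(288 + 204 + 42) = 267.
[PVW] = ½·((72/11)·(12−(-12)) + (-12)·(-12−(28/11)) + (-6)·(28/11−12)) = ½·(1728/11 + 1920/11 + 624/11) = 2136/11, so the U-coordinate is (2136/11)/267 = 8/11.
[UPW] = ½·(12·(28/11−(-12)) + (72/11)·(-12−5) + (-6)·(5−(28/11))) = ½·(1920/11 − 1224/11 − 162/11) = 267/11, so the V-coordinate is 1/11.
[UVP] = ½·(12·(12−(28/11)) + (-12)·(28/11−5) + (72/11)·(5−12)) = ½·(1248/11 + 324/11 − 504/11) = 534/11, so the W-coordinate is 2/11.
Check: 8/11 + 1/11 + 2/11 = 1.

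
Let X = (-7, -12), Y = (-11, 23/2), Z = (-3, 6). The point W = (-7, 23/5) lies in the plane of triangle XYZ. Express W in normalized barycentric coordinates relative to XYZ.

Signed area of the reference triangle: [XYZ] = ½·((-7)·(23/2−6) + (-11)·(6−(-12)) + (-3)·(-12−(23/2))) = ½·(-77/2 − 198 + 141/2) = -83.
[WYZ] = ½·((-7)·(23/2−6) + (-11)·(6−(23/5)) + (-3)·(23/5−(23/2))) = ½·(-77/2 − 77/5 + 207/10) = -83/5, so the X-coordinate is (-83/5)/(-83) = 1/5.
[XWZ] = ½·((-7)·(23/5−6) + (-7)·(6−(-12)) + (-3)·(-12−(23/5))) = ½·(49/5 − 126 + 249/5) = -166/5, so the Y-coordinate is 2/5.
[XYW] = ½·((-7)·(23/2−(23/5)) + (-11)·(23/5−(-12)) + (-7)·(-12−(23/2))) = ½·(-483/10 − 913/5 + 329/2) = -166/5, so the Z-coordinate is 2/5.
Check: 1/5 + 2/5 + 2/5 = 1.

(1/5, 2/5, 2/5)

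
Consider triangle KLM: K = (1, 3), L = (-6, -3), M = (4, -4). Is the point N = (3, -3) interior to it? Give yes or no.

Barycentric coordinates of N: (9/67, 4/67, 54/67).
The three coordinates are positive, positive, positive; a point is interior exactly when all three are positive.

yes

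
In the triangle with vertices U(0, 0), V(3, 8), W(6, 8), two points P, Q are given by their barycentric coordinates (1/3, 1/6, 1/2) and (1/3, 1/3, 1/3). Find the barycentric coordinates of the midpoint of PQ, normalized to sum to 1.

(1/3, 1/4, 5/12)

Since both coordinate triples sum to 1, the midpoint's barycentrics are the componentwise average.
(1/3+1/3)/2 = 1/3; similarly 1/4 and 5/12.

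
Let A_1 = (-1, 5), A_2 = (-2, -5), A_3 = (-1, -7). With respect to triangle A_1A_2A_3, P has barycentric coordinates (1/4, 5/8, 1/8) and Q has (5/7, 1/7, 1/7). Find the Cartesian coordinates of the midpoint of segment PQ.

(-155/112, -25/56)

Barycentric coordinates of the midpoint are the average: (27/56, 43/112, 15/112).
Converting: (27/56)·A_1 + (43/112)·A_2 + (15/112)·A_3 = (-155/112, -25/56).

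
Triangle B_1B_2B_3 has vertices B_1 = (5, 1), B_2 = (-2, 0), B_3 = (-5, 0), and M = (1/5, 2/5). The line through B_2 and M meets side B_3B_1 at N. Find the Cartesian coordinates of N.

Barycentric coordinates of M with respect to B_1B_2B_3: (2/5, 2/5, 1/5).
On side B_3B_1 the B_2-coordinate is zero; dropping M's B_2-weight 2/5 and renormalizing the remaining 1/5 : 2/5 gives weights 1/3, 2/3 on B_3, B_1.
N = (1/3)·(-5, 0) + (2/3)·(5, 1) = (5/3, 2/3).

(5/3, 2/3)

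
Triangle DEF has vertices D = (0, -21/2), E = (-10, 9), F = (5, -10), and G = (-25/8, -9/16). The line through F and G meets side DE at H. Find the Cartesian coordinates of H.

(-8, 51/10)

Barycentric coordinates of G with respect to DEF: (1/8, 1/2, 3/8).
On side DE the F-coordinate is zero; dropping G's F-weight 3/8 and renormalizing the remaining 1/8 : 1/2 gives weights 1/5, 4/5 on D, E.
H = (1/5)·(0, -21/2) + (4/5)·(-10, 9) = (-8, 51/10).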